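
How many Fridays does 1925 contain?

1 January 1925 is a Thursday.
From 1 January 1925 to 31 December 1925 is 365 days inclusive.
365 = 7 × 52 + 1, so there are 52 full weeks plus 1 extra day.
Each full week contributes one Friday: 52 so far.
The 1 extra day is Thu — none qualify.
Total: 52 + 0 = 52.

52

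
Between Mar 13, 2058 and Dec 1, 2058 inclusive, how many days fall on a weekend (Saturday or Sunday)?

76

Mar 13, 2058 is a Wednesday.
The range spans 264 days (inclusive of both endpoints).
264 = 7 × 37 + 5, so there are 37 full weeks plus 5 extra days.
Each full week contributes 2 weekend days (Sat, Sun): 37 × 2 = 74.
The 5 extra days are Wed, Thu, Fri, Sat, Sun — 2 of them qualify.
Total: 74 + 2 = 76.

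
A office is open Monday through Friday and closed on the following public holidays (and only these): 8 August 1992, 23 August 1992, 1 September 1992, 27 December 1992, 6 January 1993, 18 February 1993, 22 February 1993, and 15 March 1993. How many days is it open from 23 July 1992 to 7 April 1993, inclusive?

180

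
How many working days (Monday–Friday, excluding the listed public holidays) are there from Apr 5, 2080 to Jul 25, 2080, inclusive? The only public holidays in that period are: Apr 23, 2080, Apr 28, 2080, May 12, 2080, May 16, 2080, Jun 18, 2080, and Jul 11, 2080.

Apr 5, 2080 is a Friday.
From Apr 5, 2080 to Jul 25, 2080 is 112 days inclusive.
112 = 7 × 16, so the span is exactly 16 full weeks.
Each full week contributes 5 weekdays (Mon–Fri): 16 × 5 = 80.
Total: 80.
Holidays: Apr 23, 2080 (Tue); Apr 28, 2080 (Sun); May 12, 2080 (Sun); May 16, 2080 (Thu); Jun 18, 2080 (Tue); Jul 11, 2080 (Thu).
4 of the 6 holidays fall on weekdays; the rest are weekends and were already excluded.
Business days: 80 − 4 = 76.

76 working days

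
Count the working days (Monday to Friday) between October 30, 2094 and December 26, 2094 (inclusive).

40

October 30, 2094 is a Saturday.
That's 58 days from start to end, counting both.
58 = 7 × 8 + 2, so there are 8 full weeks plus 2 extra days.
Each full week contributes 5 weekdays (Mon–Fri): 8 × 5 = 40.
The 2 extra days are Sat, Sun — none qualify.
Total: 40 + 0 = 40.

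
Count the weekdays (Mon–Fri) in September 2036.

22

2036-09-01 is a Monday.
The range spans 30 days (inclusive of both endpoints).
30 = 7 × 4 + 2, so there are 4 full weeks plus 2 extra days.
Each full week contributes 5 weekdays (Mon–Fri): 4 × 5 = 20.
The 2 extra days are Mon, Tue — 2 of them qualify.
Total: 20 + 2 = 22.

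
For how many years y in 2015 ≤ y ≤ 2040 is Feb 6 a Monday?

4

Day of week of February 6 in each year:
2015: Fri, 2016: Sat, 2017: Mon ✓, 2018: Tue, 2019: Wed, 2020: Thu, 2021: Sat, 2022: Sun, 2023: Mon ✓, 2024: Tue, 2025: Thu, 2026: Fri, 2027: Sat, 2028: Sun, 2029: Tue, 2030: Wed, 2031: Thu, 2032: Fri, 2033: Sun, 2034: Mon ✓, 2035: Tue, 2036: Wed, 2037: Fri, 2038: Sat, 2039: Sun, 2040: Mon ✓
Mondays: 2017, 2023, 2034, 2040.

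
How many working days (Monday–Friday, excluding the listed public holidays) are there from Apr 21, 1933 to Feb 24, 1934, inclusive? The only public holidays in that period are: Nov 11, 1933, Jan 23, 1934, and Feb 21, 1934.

Apr 21, 1933 is a Friday.
That's 310 days from start to end, counting both.
310 = 7 × 44 + 2, so there are 44 full weeks plus 2 extra days.
Each full week contributes 5 weekdays (Mon–Fri): 44 × 5 = 220.
The 2 extra days are Friday, Saturday — 1 of them qualifies.
Total: 220 + 1 = 221.
Holidays: Nov 11, 1933 (Sat); Jan 23, 1934 (Tue); Feb 21, 1934 (Wed).
2 of the 3 holidays fall on weekdays; the rest are weekends and were already excluded.
Business days: 221 − 2 = 219.

219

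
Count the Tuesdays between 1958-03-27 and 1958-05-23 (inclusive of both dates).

8

1958-03-27 is a Thursday.
The range spans 58 days (inclusive of both endpoints).
58 = 7 × 8 + 2, so there are 8 full weeks plus 2 extra days.
Each full week contributes one Tuesday: 8 so far.
The 2 extra days are Thu, Fri — none qualify.
Total: 8 + 0 = 8.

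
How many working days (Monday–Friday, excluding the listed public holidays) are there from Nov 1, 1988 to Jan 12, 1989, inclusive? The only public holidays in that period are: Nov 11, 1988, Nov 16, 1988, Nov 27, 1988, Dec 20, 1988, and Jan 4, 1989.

49

Nov 1, 1988 is a Tuesday.
From Nov 1, 1988 to Jan 12, 1989 is 73 days inclusive.
73 = 7 × 10 + 3, so there are 10 full weeks plus 3 extra days.
Each full week contributes 5 weekdays (Mon–Fri): 10 × 5 = 50.
The 3 extra days are Tuesday, Wednesday, Thursday — 3 of them qualify.
Total: 50 + 3 = 53.
Holidays: Nov 11, 1988 (Fri); Nov 16, 1988 (Wed); Nov 27, 1988 (Sun); Dec 20, 1988 (Tue); Jan 4, 1989 (Wed).
4 of the 5 holidays fall on weekdays; the rest are weekends and were already excluded.
Business days: 53 − 4 = 49.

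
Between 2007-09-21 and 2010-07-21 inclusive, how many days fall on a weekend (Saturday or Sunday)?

296

2007-09-21 is a Friday.
That's 1035 days from start to end, counting both.
1035 = 7 × 147 + 6, so there are 147 full weeks plus 6 extra days.
Each full week contributes 2 weekend days (Sat, Sun): 147 × 2 = 294.
The 6 extra days are Friday, Saturday, Sunday, Monday, Tuesday, Wednesday — 2 of them qualify.
Total: 294 + 2 = 296.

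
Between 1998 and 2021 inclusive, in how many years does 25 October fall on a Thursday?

Day of week of October 25 in each year:
1998: Sun, 1999: Mon, 2000: Wed, 2001: Thu ✓, 2002: Fri, 2003: Sat, 2004: Mon, 2005: Tue, 2006: Wed, 2007: Thu ✓, 2008: Sat, 2009: Sun, 2010: Mon, 2011: Tue, 2012: Thu ✓, 2013: Fri, 2014: Sat, 2015: Sun, 2016: Tue, 2017: Wed, 2018: Thu ✓, 2019: Fri, 2020: Sun, 2021: Mon
Thursdays: 2001, 2007, 2012, 2018.

4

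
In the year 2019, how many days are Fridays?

January 1, 2019 is a Tuesday.
The range spans 365 days (inclusive of both endpoints).
365 = 7 × 52 + 1, so there are 52 full weeks plus 1 extra day.
Each full week contributes one Friday: 52 so far.
The 1 extra day is Tue — none qualify.
Total: 52 + 0 = 52.

52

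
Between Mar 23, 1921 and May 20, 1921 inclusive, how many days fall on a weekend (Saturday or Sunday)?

16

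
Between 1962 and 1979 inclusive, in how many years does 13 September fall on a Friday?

3

Day of week of September 13 in each year:
1962: Thu, 1963: Fri ✓, 1964: Sun, 1965: Mon, 1966: Tue, 1967: Wed, 1968: Fri ✓, 1969: Sat, 1970: Sun, 1971: Mon, 1972: Wed, 1973: Thu, 1974: Fri ✓, 1975: Sat, 1976: Mon, 1977: Tue, 1978: Wed, 1979: Thu
Fridays: 1963, 1968, 1974.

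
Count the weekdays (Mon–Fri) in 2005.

1 January 2005 is a Saturday.
That's 365 days from start to end, counting both.
365 = 7 × 52 + 1, so there are 52 full weeks plus 1 extra day.
Each full week contributes 5 weekdays (Mon–Fri): 52 × 5 = 260.
The 1 extra day is Sat — none qualify.
Total: 260 + 0 = 260.

260 weekdays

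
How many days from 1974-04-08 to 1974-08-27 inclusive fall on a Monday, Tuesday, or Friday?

1974-04-08 is a Monday.
From 1974-04-08 to 1974-08-27 is 142 days inclusive.
142 = 7 × 20 + 2, so there are 20 full weeks plus 2 extra days.
Each full week contributes 3 days from the set (Mon, Tue, Fri): 20 × 3 = 60.
The 2 extra days are Mon, Tue — 2 of them qualify.
Total: 60 + 2 = 62.

62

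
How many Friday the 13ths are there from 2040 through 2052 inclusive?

Friday-the-13ths by year:
2040: Jan, Apr, Jul
2041: Sep, Dec
2042: Jun
2043: Feb, Mar, Nov
2044: May
2045: Jan, Oct
2046: Apr, Jul
2047: Sep, Dec
2048: Mar, Nov
2049: Aug
2050: May
2051: Jan, Oct
2052: Sep, Dec

24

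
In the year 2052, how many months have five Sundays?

4

A month has five Sundays exactly when Sunday falls within its first (length − 28) days.
Jan: 31 days, starts Mon → 5 of Mon, Tue, Wed
Feb: 29 days, starts Thu → 5 of Thu
Mar: 31 days, starts Fri → 5 of Fri, Sat, Sun ✓
Apr: 30 days, starts Mon → 5 of Mon, Tue
May: 31 days, starts Wed → 5 of Wed, Thu, Fri
Jun: 30 days, starts Sat → 5 of Sat, Sun ✓
Jul: 31 days, starts Mon → 5 of Mon, Tue, Wed
Aug: 31 days, starts Thu → 5 of Thu, Fri, Sat
Sep: 30 days, starts Sun → 5 of Sun, Mon ✓
Oct: 31 days, starts Tue → 5 of Tue, Wed, Thu
Nov: 30 days, starts Fri → 5 of Fri, Sat
Dec: 31 days, starts Sun → 5 of Sun, Mon, Tue ✓
Months with five Sundays: Mar, Jun, Sep, Dec.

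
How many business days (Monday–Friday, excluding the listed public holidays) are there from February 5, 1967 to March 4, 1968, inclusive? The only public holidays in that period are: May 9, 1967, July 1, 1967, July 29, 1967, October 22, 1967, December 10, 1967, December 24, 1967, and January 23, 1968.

February 5, 1967 is a Sunday.
That's 394 days from start to end, counting both.
394 = 7 × 56 + 2, so there are 56 full weeks plus 2 extra days.
Each full week contributes 5 weekdays (Mon–Fri): 56 × 5 = 280.
The 2 extra days are Sunday, Monday — 1 of them qualifies.
Total: 280 + 1 = 281.
Holidays: May 9, 1967 (Tue); July 1, 1967 (Sat); July 29, 1967 (Sat); October 22, 1967 (Sun); December 10, 1967 (Sun); December 24, 1967 (Sun); January 23, 1968 (Tue).
2 of the 7 holidays fall on weekdays; the rest are weekends and were already excluded.
Business days: 281 − 2 = 279.

279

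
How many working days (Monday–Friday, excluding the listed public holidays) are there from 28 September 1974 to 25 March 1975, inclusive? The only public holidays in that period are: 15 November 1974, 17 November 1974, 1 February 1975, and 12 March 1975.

28 September 1974 is a Saturday.
The range spans 179 days (inclusive of both endpoints).
179 = 7 × 25 + 4, so there are 25 full weeks plus 4 extra days.
Each full week contributes 5 weekdays (Mon–Fri): 25 × 5 = 125.
The 4 extra days are Saturday, Sunday, Monday, Tuesday — 2 of them qualify.
Total: 125 + 2 = 127.
Holidays: 15 November 1974 (Fri); 17 November 1974 (Sun); 1 February 1975 (Sat); 12 March 1975 (Wed).
2 of the 4 holidays fall on weekdays; the rest are weekends and were already excluded.
Business days: 127 − 2 = 125.

125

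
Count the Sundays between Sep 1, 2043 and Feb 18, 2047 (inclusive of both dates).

181

Sep 1, 2043 is a Tuesday.
From Sep 1, 2043 to Feb 18, 2047 is 1267 days inclusive.
1267 = 7 × 181, so the span is exactly 181 full weeks.
Each full week contributes one Sunday: 181 so far.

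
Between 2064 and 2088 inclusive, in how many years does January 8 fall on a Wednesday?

4

Day of week of January 8 in each year:
2064: Tue, 2065: Thu, 2066: Fri, 2067: Sat, 2068: Sun, 2069: Tue, 2070: Wed ✓, 2071: Thu, 2072: Fri, 2073: Sun, 2074: Mon, 2075: Tue, 2076: Wed ✓, 2077: Fri, 2078: Sat, 2079: Sun, 2080: Mon, 2081: Wed ✓, 2082: Thu, 2083: Fri, 2084: Sat, 2085: Mon, 2086: Tue, 2087: Wed ✓, 2088: Thu
Wednesdays: 2070, 2076, 2081, 2087.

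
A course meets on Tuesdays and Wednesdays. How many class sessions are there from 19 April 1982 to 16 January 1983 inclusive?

78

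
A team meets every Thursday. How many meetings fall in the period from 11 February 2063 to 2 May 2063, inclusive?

11

11 February 2063 is a Sunday.
From 11 February 2063 to 2 May 2063 is 81 days inclusive.
81 = 7 × 11 + 4, so there are 11 full weeks plus 4 extra days.
Each full week contributes one Thursday: 11 so far.
The 4 extra days are Sun, Mon, Tue, Wed — none qualify.
Total: 11 + 0 = 11.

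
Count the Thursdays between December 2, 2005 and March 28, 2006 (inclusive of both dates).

16 Thursdays

December 2, 2005 is a Friday.
The range spans 117 days (inclusive of both endpoints).
117 = 7 × 16 + 5, so there are 16 full weeks plus 5 extra days.
Each full week contributes one Thursday: 16 so far.
The 5 extra days are Friday, Saturday, Sunday, Monday, Tuesday — none qualify.
Total: 16 + 0 = 16.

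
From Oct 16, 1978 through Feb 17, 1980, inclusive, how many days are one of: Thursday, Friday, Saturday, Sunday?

280

Oct 16, 1978 is a Monday.
The range spans 490 days (inclusive of both endpoints).
490 = 7 × 70, so the span is exactly 70 full weeks.
Each full week contributes 4 days from the set (Thu, Fri, Sat, Sun): 70 × 4 = 280.
Total: 280.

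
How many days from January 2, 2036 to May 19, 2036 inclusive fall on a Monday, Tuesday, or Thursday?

59

January 2, 2036 is a Wednesday.
That's 139 days from start to end, counting both.
139 = 7 × 19 + 6, so there are 19 full weeks plus 6 extra days.
Each full week contributes 3 days from the set (Mon, Tue, Thu): 19 × 3 = 57.
The 6 extra days are Wednesday, Thursday, Friday, Saturday, Sunday, Monday — 2 of them qualify.
Total: 57 + 2 = 59.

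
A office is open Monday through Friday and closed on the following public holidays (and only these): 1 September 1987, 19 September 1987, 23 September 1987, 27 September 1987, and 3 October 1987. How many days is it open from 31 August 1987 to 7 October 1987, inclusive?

26

31 August 1987 is a Monday.
The range spans 38 days (inclusive of both endpoints).
38 = 7 × 5 + 3, so there are 5 full weeks plus 3 extra days.
Each full week contributes 5 weekdays (Mon–Fri): 5 × 5 = 25.
The 3 extra days are Monday, Tuesday, Wednesday — 3 of them qualify.
Total: 25 + 3 = 28.
Holidays: 1 September 1987 (Tue); 19 September 1987 (Sat); 23 September 1987 (Wed); 27 September 1987 (Sun); 3 October 1987 (Sat).
2 of the 5 holidays fall on weekdays; the rest are weekends and were already excluded.
Business days: 28 − 2 = 26.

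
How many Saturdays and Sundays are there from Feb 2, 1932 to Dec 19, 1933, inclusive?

Feb 2, 1932 is a Tuesday.
That's 687 days from start to end, counting both.
687 = 7 × 98 + 1, so there are 98 full weeks plus 1 extra day.
Each full week contributes 2 weekend days (Sat, Sun): 98 × 2 = 196.
The 1 extra day is Tue — none qualify.
Total: 196 + 0 = 196.

196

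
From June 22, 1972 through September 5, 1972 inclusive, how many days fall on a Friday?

11

June 22, 1972 is a Thursday.
The range spans 76 days (inclusive of both endpoints).
76 = 7 × 10 + 6, so there are 10 full weeks plus 6 extra days.
Each full week contributes one Friday: 10 so far.
The 6 extra days are Thu, Fri, Sat, Sun, Mon, Tue — 1 of them qualifies.
Total: 10 + 1 = 11.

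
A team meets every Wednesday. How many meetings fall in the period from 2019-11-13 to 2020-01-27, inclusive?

11

2019-11-13 is a Wednesday.
From 2019-11-13 to 2020-01-27 is 76 days inclusive.
76 = 7 × 10 + 6, so there are 10 full weeks plus 6 extra days.
Each full week contributes one Wednesday: 10 so far.
The 6 extra days are Wednesday, Thursday, Friday, Saturday, Sunday, Monday — 1 of them qualifies.
Total: 10 + 1 = 11.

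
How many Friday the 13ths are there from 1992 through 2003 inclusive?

19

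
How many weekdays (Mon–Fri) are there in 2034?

2034-01-01 is a Sunday.
From 2034-01-01 to 2034-12-31 is 365 days inclusive.
365 = 7 × 52 + 1, so there are 52 full weeks plus 1 extra day.
Each full week contributes 5 weekdays (Mon–Fri): 52 × 5 = 260.
The 1 extra day is Sun — none qualify.
Total: 260 + 0 = 260.

260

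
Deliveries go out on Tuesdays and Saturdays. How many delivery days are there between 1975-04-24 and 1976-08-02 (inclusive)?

133

1975-04-24 is a Thursday.
That's 467 days from start to end, counting both.
467 = 7 × 66 + 5, so there are 66 full weeks plus 5 extra days.
Each full week contributes 2 days from the set (Tue, Sat): 66 × 2 = 132.
The 5 extra days are Thu, Fri, Sat, Sun, Mon — 1 of them qualifies.
Total: 132 + 1 = 133.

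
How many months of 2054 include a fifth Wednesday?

A month has five Wednesdays exactly when Wednesday falls within its first (length − 28) days.
Jan: 31 days, starts Thu → 5 of Thu, Fri, Sat
Feb: 28 days, starts Sun → 5 of (none)
Mar: 31 days, starts Sun → 5 of Sun, Mon, Tue
Apr: 30 days, starts Wed → 5 of Wed, Thu ✓
May: 31 days, starts Fri → 5 of Fri, Sat, Sun
Jun: 30 days, starts Mon → 5 of Mon, Tue
Jul: 31 days, starts Wed → 5 of Wed, Thu, Fri ✓
Aug: 31 days, starts Sat → 5 of Sat, Sun, Mon
Sep: 30 days, starts Tue → 5 of Tue, Wed ✓
Oct: 31 days, starts Thu → 5 of Thu, Fri, Sat
Nov: 30 days, starts Sun → 5 of Sun, Mon
Dec: 31 days, starts Tue → 5 of Tue, Wed, Thu ✓
Months with five Wednesdays: Apr, Jul, Sep, Dec.

4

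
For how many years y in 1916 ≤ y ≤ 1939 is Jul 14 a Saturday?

4

Day of week of July 14 in each year:
1916: Fri, 1917: Sat ✓, 1918: Sun, 1919: Mon, 1920: Wed, 1921: Thu, 1922: Fri, 1923: Sat ✓, 1924: Mon, 1925: Tue, 1926: Wed, 1927: Thu, 1928: Sat ✓, 1929: Sun, 1930: Mon, 1931: Tue, 1932: Thu, 1933: Fri, 1934: Sat ✓, 1935: Sun, 1936: Tue, 1937: Wed, 1938: Thu, 1939: Fri
Saturdays: 1917, 1923, 1928, 1934.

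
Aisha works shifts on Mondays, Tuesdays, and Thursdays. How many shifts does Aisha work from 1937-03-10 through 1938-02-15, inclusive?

1937-03-10 is a Wednesday.
From 1937-03-10 to 1938-02-15 is 343 days inclusive.
343 = 7 × 49, so the span is exactly 49 full weeks.
Each full week contributes 3 days from the set (Mon, Tue, Thu): 49 × 3 = 147.
Total: 147.

147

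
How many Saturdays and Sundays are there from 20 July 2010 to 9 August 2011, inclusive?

110

20 July 2010 is a Tuesday.
The range spans 386 days (inclusive of both endpoints).
386 = 7 × 55 + 1, so there are 55 full weeks plus 1 extra day.
Each full week contributes 2 weekend days (Sat, Sun): 55 × 2 = 110.
The 1 extra day is Tuesday — none qualify.
Total: 110 + 0 = 110.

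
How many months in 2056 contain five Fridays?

A month has five Fridays exactly when Friday falls within its first (length − 28) days.
Jan: 31 days, starts Sat → 5 of Sat, Sun, Mon
Feb: 29 days, starts Tue → 5 of Tue
Mar: 31 days, starts Wed → 5 of Wed, Thu, Fri ✓
Apr: 30 days, starts Sat → 5 of Sat, Sun
May: 31 days, starts Mon → 5 of Mon, Tue, Wed
Jun: 30 days, starts Thu → 5 of Thu, Fri ✓
Jul: 31 days, starts Sat → 5 of Sat, Sun, Mon
Aug: 31 days, starts Tue → 5 of Tue, Wed, Thu
Sep: 30 days, starts Fri → 5 of Fri, Sat ✓
Oct: 31 days, starts Sun → 5 of Sun, Mon, Tue
Nov: 30 days, starts Wed → 5 of Wed, Thu
Dec: 31 days, starts Fri → 5 of Fri, Sat, Sun ✓
Months with five Fridays: Mar, Jun, Sep, Dec.

4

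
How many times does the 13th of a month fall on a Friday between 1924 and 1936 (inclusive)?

24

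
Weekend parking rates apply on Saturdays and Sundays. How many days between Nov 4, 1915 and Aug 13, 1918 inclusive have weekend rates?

290

Nov 4, 1915 is a Thursday.
That's 1014 days from start to end, counting both.
1014 = 7 × 144 + 6, so there are 144 full weeks plus 6 extra days.
Each full week contributes 2 weekend days (Sat, Sun): 144 × 2 = 288.
The 6 extra days are Thu, Fri, Sat, Sun, Mon, Tue — 2 of them qualify.
Total: 288 + 2 = 290.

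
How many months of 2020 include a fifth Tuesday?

A month has five Tuesdays exactly when Tuesday falls within its first (length − 28) days.
Jan: 31 days, starts Wed → 5 of Wed, Thu, Fri
Feb: 29 days, starts Sat → 5 of Sat
Mar: 31 days, starts Sun → 5 of Sun, Mon, Tue ✓
Apr: 30 days, starts Wed → 5 of Wed, Thu
May: 31 days, starts Fri → 5 of Fri, Sat, Sun
Jun: 30 days, starts Mon → 5 of Mon, Tue ✓
Jul: 31 days, starts Wed → 5 of Wed, Thu, Fri
Aug: 31 days, starts Sat → 5 of Sat, Sun, Mon
Sep: 30 days, starts Tue → 5 of Tue, Wed ✓
Oct: 31 days, starts Thu → 5 of Thu, Fri, Sat
Nov: 30 days, starts Sun → 5 of Sun, Mon
Dec: 31 days, starts Tue → 5 of Tue, Wed, Thu ✓
Months with five Tuesdays: Mar, Jun, Sep, Dec.

4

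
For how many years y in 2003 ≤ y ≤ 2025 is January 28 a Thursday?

3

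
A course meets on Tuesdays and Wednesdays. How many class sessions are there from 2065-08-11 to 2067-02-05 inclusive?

156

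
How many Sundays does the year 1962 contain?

Jan 1, 1962 is a Monday.
That's 365 days from start to end, counting both.
365 = 7 × 52 + 1, so there are 52 full weeks plus 1 extra day.
Each full week contributes one Sunday: 52 so far.
The 1 extra day is Mon — none qualify.
Total: 52 + 0 = 52.

52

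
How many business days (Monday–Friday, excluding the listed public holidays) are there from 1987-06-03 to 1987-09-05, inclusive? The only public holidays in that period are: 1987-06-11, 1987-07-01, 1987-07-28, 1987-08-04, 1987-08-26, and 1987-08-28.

62 business days

1987-06-03 is a Wednesday.
From 1987-06-03 to 1987-09-05 is 95 days inclusive.
95 = 7 × 13 + 4, so there are 13 full weeks plus 4 extra days.
Each full week contributes 5 weekdays (Mon–Fri): 13 × 5 = 65.
The 4 extra days are Wed, Thu, Fri, Sat — 3 of them qualify.
Total: 65 + 3 = 68.
Holidays: 1987-06-11 (Thu); 1987-07-01 (Wed); 1987-07-28 (Tue); 1987-08-04 (Tue); 1987-08-26 (Wed); 1987-08-28 (Fri).
All 6 holidays fall on weekdays, so subtract 6.
Business days: 68 − 6 = 62.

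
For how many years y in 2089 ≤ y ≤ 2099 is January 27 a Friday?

2

Day of week of January 27 in each year:
2089: Thu, 2090: Fri ✓, 2091: Sat, 2092: Sun, 2093: Tue, 2094: Wed, 2095: Thu, 2096: Fri ✓, 2097: Sun, 2098: Mon, 2099: Tue
Fridays: 2090, 2096.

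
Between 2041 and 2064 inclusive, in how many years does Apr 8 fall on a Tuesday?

4

Day of week of April 8 in each year:
2041: Mon, 2042: Tue ✓, 2043: Wed, 2044: Fri, 2045: Sat, 2046: Sun, 2047: Mon, 2048: Wed, 2049: Thu, 2050: Fri, 2051: Sat, 2052: Mon, 2053: Tue ✓, 2054: Wed, 2055: Thu, 2056: Sat, 2057: Sun, 2058: Mon, 2059: Tue ✓, 2060: Thu, 2061: Fri, 2062: Sat, 2063: Sun, 2064: Tue ✓
Tuesdays: 2042, 2053, 2059, 2064.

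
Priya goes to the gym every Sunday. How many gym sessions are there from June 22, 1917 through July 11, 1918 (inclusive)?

June 22, 1917 is a Friday.
From June 22, 1917 to July 11, 1918 is 385 days inclusive.
385 = 7 × 55, so the span is exactly 55 full weeks.
Each full week contributes one Sunday: 55 so far.
Total: 55.

55 Sundays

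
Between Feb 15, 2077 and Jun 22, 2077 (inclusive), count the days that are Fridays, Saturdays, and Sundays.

54

Feb 15, 2077 is a Monday.
That's 128 days from start to end, counting both.
128 = 7 × 18 + 2, so there are 18 full weeks plus 2 extra days.
Each full week contributes 3 days from the set (Fri, Sat, Sun): 18 × 3 = 54.
The 2 extra days are Mon, Tue — none qualify.
Total: 54 + 0 = 54.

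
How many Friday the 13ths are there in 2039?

The 13th falls on a Friday when the month's 13th has weekday Fri.
Jan 13 is Thu; Feb 13 is Sun; Mar 13 is Sun; Apr 13 is Wed; May 13 is Fri ✓; Jun 13 is Mon; Jul 13 is Wed; Aug 13 is Sat; Sep 13 is Tue; Oct 13 is Thu; Nov 13 is Sun; Dec 13 is Tue.
Friday the 13ths: May.

1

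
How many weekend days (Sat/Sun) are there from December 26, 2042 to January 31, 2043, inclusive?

11

December 26, 2042 is a Friday.
The range spans 37 days (inclusive of both endpoints).
37 = 7 × 5 + 2, so there are 5 full weeks plus 2 extra days.
Each full week contributes 2 weekend days (Sat, Sun): 5 × 2 = 10.
The 2 extra days are Fri, Sat — 1 of them qualifies.
Total: 10 + 1 = 11.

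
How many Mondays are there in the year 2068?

1 January 2068 is a Sunday.
The range spans 366 days (inclusive of both endpoints).
366 = 7 × 52 + 2, so there are 52 full weeks plus 2 extra days.
Each full week contributes one Monday: 52 so far.
The 2 extra days are Sun, Mon — 1 of them qualifies.
Total: 52 + 1 = 53.

53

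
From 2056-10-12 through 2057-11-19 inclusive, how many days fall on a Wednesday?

57

2056-10-12 is a Thursday.
That's 404 days from start to end, counting both.
404 = 7 × 57 + 5, so there are 57 full weeks plus 5 extra days.
Each full week contributes one Wednesday: 57 so far.
The 5 extra days are Thu, Fri, Sat, Sun, Mon — none qualify.
Total: 57 + 0 = 57.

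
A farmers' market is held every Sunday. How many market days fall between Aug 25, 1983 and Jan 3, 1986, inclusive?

123 Sundays

Aug 25, 1983 is a Thursday.
That's 863 days from start to end, counting both.
863 = 7 × 123 + 2, so there are 123 full weeks plus 2 extra days.
Each full week contributes one Sunday: 123 so far.
The 2 extra days are Thursday, Friday — none qualify.
Total: 123 + 0 = 123.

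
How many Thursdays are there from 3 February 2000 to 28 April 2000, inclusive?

13 Thursdays

3 February 2000 is a Thursday.
That's 86 days from start to end, counting both.
86 = 7 × 12 + 2, so there are 12 full weeks plus 2 extra days.
Each full week contributes one Thursday: 12 so far.
The 2 extra days are Thu, Fri — 1 of them qualifies.
Total: 12 + 1 = 13.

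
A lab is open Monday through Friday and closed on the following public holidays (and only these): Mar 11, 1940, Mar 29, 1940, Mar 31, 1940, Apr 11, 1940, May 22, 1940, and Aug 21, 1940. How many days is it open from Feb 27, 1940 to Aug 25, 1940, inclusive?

124

Feb 27, 1940 is a Tuesday.
From Feb 27, 1940 to Aug 25, 1940 is 181 days inclusive.
181 = 7 × 25 + 6, so there are 25 full weeks plus 6 extra days.
Each full week contributes 5 weekdays (Mon–Fri): 25 × 5 = 125.
The 6 extra days are Tue, Wed, Thu, Fri, Sat, Sun — 4 of them qualify.
Total: 125 + 4 = 129.
Holidays: Mar 11, 1940 (Mon); Mar 29, 1940 (Fri); Mar 31, 1940 (Sun); Apr 11, 1940 (Thu); May 22, 1940 (Wed); Aug 21, 1940 (Wed).
5 of the 6 holidays fall on weekdays; the rest are weekends and were already excluded.
Business days: 129 − 5 = 124.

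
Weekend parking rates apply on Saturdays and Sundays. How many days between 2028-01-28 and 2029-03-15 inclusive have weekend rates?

118

2028-01-28 is a Friday.
From 2028-01-28 to 2029-03-15 is 413 days inclusive.
413 = 7 × 59, so the span is exactly 59 full weeks.
Each full week contributes 2 weekend days (Sat, Sun): 59 × 2 = 118.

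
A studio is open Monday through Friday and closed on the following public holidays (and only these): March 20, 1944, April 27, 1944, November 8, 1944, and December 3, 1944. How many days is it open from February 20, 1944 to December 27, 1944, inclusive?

February 20, 1944 is a Sunday.
The range spans 312 days (inclusive of both endpoints).
312 = 7 × 44 + 4, so there are 44 full weeks plus 4 extra days.
Each full week contributes 5 weekdays (Mon–Fri): 44 × 5 = 220.
The 4 extra days are Sunday, Monday, Tuesday, Wednesday — 3 of them qualify.
Total: 220 + 3 = 223.
Holidays: March 20, 1944 (Mon); April 27, 1944 (Thu); November 8, 1944 (Wed); December 3, 1944 (Sun).
3 of the 4 holidays fall on weekdays; the rest are weekends and were already excluded.
Business days: 223 − 3 = 220.

220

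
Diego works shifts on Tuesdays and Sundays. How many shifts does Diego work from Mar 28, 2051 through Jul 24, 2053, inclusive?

Mar 28, 2051 is a Tuesday.
From Mar 28, 2051 to Jul 24, 2053 is 850 days inclusive.
850 = 7 × 121 + 3, so there are 121 full weeks plus 3 extra days.
Each full week contributes 2 days from the set (Tue, Sun): 121 × 2 = 242.
The 3 extra days are Tuesday, Wednesday, Thursday — 1 of them qualifies.
Total: 242 + 1 = 243.

243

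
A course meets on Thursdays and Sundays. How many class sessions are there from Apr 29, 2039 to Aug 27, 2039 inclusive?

Apr 29, 2039 is a Friday.
The range spans 121 days (inclusive of both endpoints).
121 = 7 × 17 + 2, so there are 17 full weeks plus 2 extra days.
Each full week contributes 2 days from the set (Thu, Sun): 17 × 2 = 34.
The 2 extra days are Friday, Saturday — none qualify.
Total: 34 + 0 = 34.

34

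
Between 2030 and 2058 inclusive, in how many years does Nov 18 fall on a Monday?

Day of week of November 18 in each year:
2030: Mon ✓, 2031: Tue, 2032: Thu, 2033: Fri, 2034: Sat, 2035: Sun, 2036: Tue, 2037: Wed, 2038: Thu, 2039: Fri, 2040: Sun, 2041: Mon ✓, 2042: Tue, 2043: Wed, 2044: Fri, 2045: Sat, 2046: Sun, 2047: Mon ✓, 2048: Wed, 2049: Thu, 2050: Fri, 2051: Sat, 2052: Mon ✓, 2053: Tue, 2054: Wed, 2055: Thu, 2056: Sat, 2057: Sun, 2058: Mon ✓
Mondays: 2030, 2041, 2047, 2052, 2058.

5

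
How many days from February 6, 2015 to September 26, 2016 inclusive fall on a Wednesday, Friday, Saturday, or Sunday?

343

February 6, 2015 is a Friday.
From February 6, 2015 to September 26, 2016 is 599 days inclusive.
599 = 7 × 85 + 4, so there are 85 full weeks plus 4 extra days.
Each full week contributes 4 days from the set (Wed, Fri, Sat, Sun): 85 × 4 = 340.
The 4 extra days are Fri, Sat, Sun, Mon — 3 of them qualify.
Total: 340 + 3 = 343.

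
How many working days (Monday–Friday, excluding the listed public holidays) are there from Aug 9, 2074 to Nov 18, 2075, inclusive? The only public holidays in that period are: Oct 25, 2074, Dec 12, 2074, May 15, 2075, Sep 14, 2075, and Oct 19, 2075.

Aug 9, 2074 is a Thursday.
From Aug 9, 2074 to Nov 18, 2075 is 467 days inclusive.
467 = 7 × 66 + 5, so there are 66 full weeks plus 5 extra days.
Each full week contributes 5 weekdays (Mon–Fri): 66 × 5 = 330.
The 5 extra days are Thu, Fri, Sat, Sun, Mon — 3 of them qualify.
Total: 330 + 3 = 333.
Holidays: Oct 25, 2074 (Thu); Dec 12, 2074 (Wed); May 15, 2075 (Wed); Sep 14, 2075 (Sat); Oct 19, 2075 (Sat).
3 of the 5 holidays fall on weekdays; the rest are weekends and were already excluded.
Business days: 333 − 3 = 330.

330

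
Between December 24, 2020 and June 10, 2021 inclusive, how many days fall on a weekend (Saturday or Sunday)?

December 24, 2020 is a Thursday.
The range spans 169 days (inclusive of both endpoints).
169 = 7 × 24 + 1, so there are 24 full weeks plus 1 extra day.
Each full week contributes 2 weekend days (Sat, Sun): 24 × 2 = 48.
The 1 extra day is Thursday — none qualify.
Total: 48 + 0 = 48.

48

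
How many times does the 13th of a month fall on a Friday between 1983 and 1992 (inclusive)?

19

Friday-the-13ths by year:
1983: May
1984: Jan, Apr, Jul
1985: Sep, Dec
1986: Jun
1987: Feb, Mar, Nov
1988: May
1989: Jan, Oct
1990: Apr, Jul
1991: Sep, Dec
1992: Mar, Nov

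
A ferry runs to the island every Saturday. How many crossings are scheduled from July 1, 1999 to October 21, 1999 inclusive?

July 1, 1999 is a Thursday.
From July 1, 1999 to October 21, 1999 is 113 days inclusive.
113 = 7 × 16 + 1, so there are 16 full weeks plus 1 extra day.
Each full week contributes one Saturday: 16 so far.
The 1 extra day is Thursday — none qualify.
Total: 16 + 0 = 16.

16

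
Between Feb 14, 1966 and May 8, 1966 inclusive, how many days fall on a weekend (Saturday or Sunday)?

24

Feb 14, 1966 is a Monday.
The range spans 84 days (inclusive of both endpoints).
84 = 7 × 12, so the span is exactly 12 full weeks.
Each full week contributes 2 weekend days (Sat, Sun): 12 × 2 = 24.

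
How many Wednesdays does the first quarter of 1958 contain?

1958-01-01 is a Wednesday.
That's 90 days from start to end, counting both.
90 = 7 × 12 + 6, so there are 12 full weeks plus 6 extra days.
Each full week contributes one Wednesday: 12 so far.
The 6 extra days are Wed, Thu, Fri, Sat, Sun, Mon — 1 of them qualifies.
Total: 12 + 1 = 13.

13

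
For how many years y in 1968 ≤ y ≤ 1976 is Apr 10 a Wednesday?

Day of week of April 10 in each year:
1968: Wed ✓, 1969: Thu, 1970: Fri, 1971: Sat, 1972: Mon, 1973: Tue, 1974: Wed ✓, 1975: Thu, 1976: Sat
Wednesdays: 1968, 1974.

2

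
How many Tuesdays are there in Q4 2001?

13

Oct 1, 2001 is a Monday.
That's 92 days from start to end, counting both.
92 = 7 × 13 + 1, so there are 13 full weeks plus 1 extra day.
Each full week contributes one Tuesday: 13 so far.
The 1 extra day is Mon — none qualify.
Total: 13 + 0 = 13.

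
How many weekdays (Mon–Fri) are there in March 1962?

22

March 1, 1962 is a Thursday.
That's 31 days from start to end, counting both.
31 = 7 × 4 + 3, so there are 4 full weeks plus 3 extra days.
Each full week contributes 5 weekdays (Mon–Fri): 4 × 5 = 20.
The 3 extra days are Thu, Fri, Sat — 2 of them qualify.
Total: 20 + 2 = 22.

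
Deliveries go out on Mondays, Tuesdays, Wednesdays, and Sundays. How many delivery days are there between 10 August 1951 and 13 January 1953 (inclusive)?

299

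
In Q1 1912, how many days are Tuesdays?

13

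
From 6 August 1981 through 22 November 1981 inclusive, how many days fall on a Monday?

6 August 1981 is a Thursday.
That's 109 days from start to end, counting both.
109 = 7 × 15 + 4, so there are 15 full weeks plus 4 extra days.
Each full week contributes one Monday: 15 so far.
The 4 extra days are Thursday, Friday, Saturday, Sunday — none qualify.
Total: 15 + 0 = 15.

15 Mondays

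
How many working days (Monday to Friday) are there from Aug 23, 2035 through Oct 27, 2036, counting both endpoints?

Aug 23, 2035 is a Thursday.
From Aug 23, 2035 to Oct 27, 2036 is 432 days inclusive.
432 = 7 × 61 + 5, so there are 61 full weeks plus 5 extra days.
Each full week contributes 5 weekdays (Mon–Fri): 61 × 5 = 305.
The 5 extra days are Thursday, Friday, Saturday, Sunday, Monday — 3 of them qualify.
Total: 305 + 3 = 308.

308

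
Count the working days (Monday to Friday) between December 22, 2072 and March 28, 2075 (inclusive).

591 weekdays

December 22, 2072 is a Thursday.
From December 22, 2072 to March 28, 2075 is 827 days inclusive.
827 = 7 × 118 + 1, so there are 118 full weeks plus 1 extra day.
Each full week contributes 5 weekdays (Mon–Fri): 118 × 5 = 590.
The 1 extra day is Thu — 1 of them qualifies.
Total: 590 + 1 = 591.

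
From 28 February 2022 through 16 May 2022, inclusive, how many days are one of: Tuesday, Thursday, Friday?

33

28 February 2022 is a Monday.
That's 78 days from start to end, counting both.
78 = 7 × 11 + 1, so there are 11 full weeks plus 1 extra day.
Each full week contributes 3 days from the set (Tue, Thu, Fri): 11 × 3 = 33.
The 1 extra day is Mon — none qualify.
Total: 33 + 0 = 33.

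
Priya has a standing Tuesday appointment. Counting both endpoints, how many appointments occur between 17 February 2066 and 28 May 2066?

14

17 February 2066 is a Wednesday.
That's 101 days from start to end, counting both.
101 = 7 × 14 + 3, so there are 14 full weeks plus 3 extra days.
Each full week contributes one Tuesday: 14 so far.
The 3 extra days are Wed, Thu, Fri — none qualify.
Total: 14 + 0 = 14.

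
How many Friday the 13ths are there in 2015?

3

The 13th falls on a Friday when the month's 13th has weekday Fri.
Jan 13 is Tue; Feb 13 is Fri ✓; Mar 13 is Fri ✓; Apr 13 is Mon; May 13 is Wed; Jun 13 is Sat; Jul 13 is Mon; Aug 13 is Thu; Sep 13 is Sun; Oct 13 is Tue; Nov 13 is Fri ✓; Dec 13 is Sun.
Friday the 13ths: Feb, Mar, Nov.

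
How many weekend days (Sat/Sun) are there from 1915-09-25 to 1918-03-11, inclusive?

258

1915-09-25 is a Saturday.
The range spans 899 days (inclusive of both endpoints).
899 = 7 × 128 + 3, so there are 128 full weeks plus 3 extra days.
Each full week contributes 2 weekend days (Sat, Sun): 128 × 2 = 256.
The 3 extra days are Sat, Sun, Mon — 2 of them qualify.
Total: 256 + 2 = 258.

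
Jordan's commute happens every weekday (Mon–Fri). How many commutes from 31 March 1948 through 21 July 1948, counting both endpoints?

31 March 1948 is a Wednesday.
That's 113 days from start to end, counting both.
113 = 7 × 16 + 1, so there are 16 full weeks plus 1 extra day.
Each full week contributes 5 weekdays (Mon–Fri): 16 × 5 = 80.
The 1 extra day is Wednesday — 1 of them qualifies.
Total: 80 + 1 = 81.

81 weekdays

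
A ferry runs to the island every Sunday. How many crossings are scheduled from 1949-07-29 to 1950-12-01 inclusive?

70

1949-07-29 is a Friday.
That's 491 days from start to end, counting both.
491 = 7 × 70 + 1, so there are 70 full weeks plus 1 extra day.
Each full week contributes one Sunday: 70 so far.
The 1 extra day is Friday — none qualify.
Total: 70 + 0 = 70.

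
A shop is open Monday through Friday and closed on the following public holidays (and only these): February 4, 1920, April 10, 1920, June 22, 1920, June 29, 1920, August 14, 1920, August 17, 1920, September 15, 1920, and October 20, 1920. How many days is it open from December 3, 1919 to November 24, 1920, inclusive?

250 business days

December 3, 1919 is a Wednesday.
From December 3, 1919 to November 24, 1920 is 358 days inclusive.
358 = 7 × 51 + 1, so there are 51 full weeks plus 1 extra day.
Each full week contributes 5 weekdays (Mon–Fri): 51 × 5 = 255.
The 1 extra day is Wed — 1 of them qualifies.
Total: 255 + 1 = 256.
Holidays: February 4, 1920 (Wed); April 10, 1920 (Sat); June 22, 1920 (Tue); June 29, 1920 (Tue); August 14, 1920 (Sat); August 17, 1920 (Tue); September 15, 1920 (Wed); October 20, 1920 (Wed).
6 of the 8 holidays fall on weekdays; the rest are weekends and were already excluded.
Business days: 256 − 6 = 250.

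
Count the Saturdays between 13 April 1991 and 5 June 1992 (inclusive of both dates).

60

13 April 1991 is a Saturday.
The range spans 420 days (inclusive of both endpoints).
420 = 7 × 60, so the span is exactly 60 full weeks.
Each full week contributes one Saturday: 60 so far.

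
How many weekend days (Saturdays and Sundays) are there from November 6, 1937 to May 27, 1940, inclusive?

November 6, 1937 is a Saturday.
From November 6, 1937 to May 27, 1940 is 934 days inclusive.
934 = 7 × 133 + 3, so there are 133 full weeks plus 3 extra days.
Each full week contributes 2 weekend days (Sat, Sun): 133 × 2 = 266.
The 3 extra days are Saturday, Sunday, Monday — 2 of them qualify.
Total: 266 + 2 = 268.

268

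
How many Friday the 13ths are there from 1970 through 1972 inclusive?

5

Friday-the-13ths by year:
1970: Feb, Mar, Nov
1971: Aug
1972: Oct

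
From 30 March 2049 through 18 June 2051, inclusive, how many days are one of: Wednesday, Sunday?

232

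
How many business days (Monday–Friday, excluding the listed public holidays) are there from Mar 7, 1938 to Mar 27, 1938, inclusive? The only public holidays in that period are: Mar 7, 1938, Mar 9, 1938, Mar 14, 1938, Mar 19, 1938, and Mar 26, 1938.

12 business days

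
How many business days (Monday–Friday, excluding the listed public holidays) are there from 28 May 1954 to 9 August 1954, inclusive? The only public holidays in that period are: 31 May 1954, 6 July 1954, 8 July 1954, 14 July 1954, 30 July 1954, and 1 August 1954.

47

28 May 1954 is a Friday.
From 28 May 1954 to 9 August 1954 is 74 days inclusive.
74 = 7 × 10 + 4, so there are 10 full weeks plus 4 extra days.
Each full week contributes 5 weekdays (Mon–Fri): 10 × 5 = 50.
The 4 extra days are Fri, Sat, Sun, Mon — 2 of them qualify.
Total: 50 + 2 = 52.
Holidays: 31 May 1954 (Mon); 6 July 1954 (Tue); 8 July 1954 (Thu); 14 July 1954 (Wed); 30 July 1954 (Fri); 1 August 1954 (Sun).
5 of the 6 holidays fall on weekdays; the rest are weekends and were already excluded.
Business days: 52 − 5 = 47.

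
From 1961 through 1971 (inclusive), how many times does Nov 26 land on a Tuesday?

Day of week of November 26 in each year:
1961: Sun, 1962: Mon, 1963: Tue ✓, 1964: Thu, 1965: Fri, 1966: Sat, 1967: Sun, 1968: Tue ✓, 1969: Wed, 1970: Thu, 1971: Fri
Tuesdays: 1963, 1968.

2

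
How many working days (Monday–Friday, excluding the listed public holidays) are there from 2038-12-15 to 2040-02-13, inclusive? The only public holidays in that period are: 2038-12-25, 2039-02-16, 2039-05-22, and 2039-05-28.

2038-12-15 is a Wednesday.
From 2038-12-15 to 2040-02-13 is 426 days inclusive.
426 = 7 × 60 + 6, so there are 60 full weeks plus 6 extra days.
Each full week contributes 5 weekdays (Mon–Fri): 60 × 5 = 300.
The 6 extra days are Wed, Thu, Fri, Sat, Sun, Mon — 4 of them qualify.
Total: 300 + 4 = 304.
Holidays: 2038-12-25 (Sat); 2039-02-16 (Wed); 2039-05-22 (Sun); 2039-05-28 (Sat).
1 of the 4 holidays fall on weekdays; the rest are weekends and were already excluded.
Business days: 304 − 1 = 303.

303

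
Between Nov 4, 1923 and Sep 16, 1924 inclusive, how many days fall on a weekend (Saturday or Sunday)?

91

Nov 4, 1923 is a Sunday.
The range spans 318 days (inclusive of both endpoints).
318 = 7 × 45 + 3, so there are 45 full weeks plus 3 extra days.
Each full week contributes 2 weekend days (Sat, Sun): 45 × 2 = 90.
The 3 extra days are Sunday, Monday, Tuesday — 1 of them qualifies.
Total: 90 + 1 = 91.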